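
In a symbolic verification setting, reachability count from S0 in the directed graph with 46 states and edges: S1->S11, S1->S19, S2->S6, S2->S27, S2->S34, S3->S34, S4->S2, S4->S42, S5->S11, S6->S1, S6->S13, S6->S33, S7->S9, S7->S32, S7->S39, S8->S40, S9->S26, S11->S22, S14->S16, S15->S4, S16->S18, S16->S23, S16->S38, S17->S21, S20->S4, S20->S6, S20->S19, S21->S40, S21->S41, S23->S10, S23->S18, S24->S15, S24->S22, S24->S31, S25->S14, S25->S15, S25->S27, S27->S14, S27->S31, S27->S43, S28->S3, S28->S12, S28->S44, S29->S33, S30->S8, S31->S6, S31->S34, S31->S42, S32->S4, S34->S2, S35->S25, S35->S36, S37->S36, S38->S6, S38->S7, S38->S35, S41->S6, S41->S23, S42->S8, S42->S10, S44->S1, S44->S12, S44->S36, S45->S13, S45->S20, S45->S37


BFS from S0:
  layer 0: {S0}
Reachable set: {S0}
Count = 1

1


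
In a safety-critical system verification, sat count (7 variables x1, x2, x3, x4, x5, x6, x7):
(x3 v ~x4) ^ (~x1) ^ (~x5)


CNF with 3 clauses over 7 vars (128 assignments).
An assignment satisfies CNF iff every clause has >=1 true literal.
Check each row (bits = x1,x2,x3,x4,x5,x6,x7; clause T/F shown):
  row 0 [0000000]: clauses=TTT -> 1
  row 1 [0000001]: clauses=TTT -> 1
  row 2 [0000010]: clauses=TTT -> 1
  row 3 [0000011]: clauses=TTT -> 1
  row 4 [0000100]: clauses=TTF -> 0
  (every remaining row is evaluated the same way; all 128 results are listed next)
Full result column, 8 rows per line (x1,x2,x3,x4 fixed per line; x5,x6,x7 runs 000..111 left to right):
  rows 0-7 [x1,x2,x3,x4=0000]: 11110000  (ones: 4)
  rows 8-15 [x1,x2,x3,x4=0001]: 00000000  (ones: 0)
  rows 16-23 [x1,x2,x3,x4=0010]: 11110000  (ones: 4)
  rows 24-31 [x1,x2,x3,x4=0011]: 11110000  (ones: 4)
  rows 32-39 [x1,x2,x3,x4=0100]: 11110000  (ones: 4)
  rows 40-47 [x1,x2,x3,x4=0101]: 00000000  (ones: 0)
  rows 48-55 [x1,x2,x3,x4=0110]: 11110000  (ones: 4)
  rows 56-63 [x1,x2,x3,x4=0111]: 11110000  (ones: 4)
  rows 64-71 [x1,x2,x3,x4=1000]: 00000000  (ones: 0)
  rows 72-79 [x1,x2,x3,x4=1001]: 00000000  (ones: 0)
  rows 80-87 [x1,x2,x3,x4=1010]: 00000000  (ones: 0)
  rows 88-95 [x1,x2,x3,x4=1011]: 00000000  (ones: 0)
  rows 96-103 [x1,x2,x3,x4=1100]: 00000000  (ones: 0)
  rows 104-111 [x1,x2,x3,x4=1101]: 00000000  (ones: 0)
  rows 112-119 [x1,x2,x3,x4=1110]: 00000000  (ones: 0)
  rows 120-127 [x1,x2,x3,x4=1111]: 00000000  (ones: 0)
Satisfying assignments = 4+0+4+4+4+0+4+4+0+0+0+0+0+0+0+0 = 24

24


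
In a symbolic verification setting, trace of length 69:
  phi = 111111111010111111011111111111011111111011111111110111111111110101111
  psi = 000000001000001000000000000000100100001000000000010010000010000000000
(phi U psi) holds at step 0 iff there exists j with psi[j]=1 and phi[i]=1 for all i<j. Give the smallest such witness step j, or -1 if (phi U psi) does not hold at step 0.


(phi U psi) at 0: need smallest j with psi[j]=1 and phi[i]=1 for all i in [0,j).
Scan from step 0:
  step 0: phi=1, psi=0 -> continue
  step 1: phi=1, psi=0 -> continue
  step 2: phi=1, psi=0 -> continue
  step 3: phi=1, psi=0 -> continue
  step 8: psi=1 and phi held for [0,8) -> witness found
Witness step = 8

8


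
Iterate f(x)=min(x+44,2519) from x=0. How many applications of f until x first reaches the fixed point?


Step 1: x=0, cap=2519, increment=44
Step 2: x grows by 44 each step until capped at 2519; fixed point is x=2519
Step 3: iterations = ceil(2519/44) = 58

58


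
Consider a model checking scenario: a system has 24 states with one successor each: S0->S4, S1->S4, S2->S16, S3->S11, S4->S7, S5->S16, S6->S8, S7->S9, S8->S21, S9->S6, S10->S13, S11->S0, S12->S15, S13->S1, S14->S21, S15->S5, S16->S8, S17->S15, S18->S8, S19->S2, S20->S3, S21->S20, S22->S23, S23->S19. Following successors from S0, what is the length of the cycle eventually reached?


Trace from S0 until a state repeats:
  S0 -> S4 -> S7 -> S9 -> S6 -> S8 -> S21 -> S20 -> S3 -> S11 -> S0
S0 first seen at step 0, revisited at step 10.
Cycle length = 10 - 0 = 10

10


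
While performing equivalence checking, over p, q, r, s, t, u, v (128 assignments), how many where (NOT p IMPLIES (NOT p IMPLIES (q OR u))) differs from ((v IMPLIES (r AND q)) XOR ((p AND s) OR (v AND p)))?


F1 = (NOT p IMPLIES (NOT p IMPLIES (q OR u)))
F2 = ((v IMPLIES (r AND q)) XOR ((p AND s) OR (v AND p)))
Evaluate both on each of 128 rows (bits = p,q,r,s,t,u,v):
  row 0 [0000000]: F1=0 F2=1 (differ) -> 1
  row 1 [0000001]: F1=0 F2=0 -> 0
  row 2 [0000010]: F1=1 F2=1 -> 0
  row 3 [0000011]: F1=1 F2=0 (differ) -> 1
  row 4 [0000100]: F1=0 F2=1 (differ) -> 1
  (every remaining row is evaluated the same way; all 128 results are listed next)
Full result column, 8 rows per line (p,q,r,s fixed per line; t,u,v runs 000..111 left to right):
  rows 0-7 [p,q,r,s=0000]: 10011001  (ones: 4)
  rows 8-15 [p,q,r,s=0001]: 10011001  (ones: 4)
  rows 16-23 [p,q,r,s=0010]: 10011001  (ones: 4)
  rows 24-31 [p,q,r,s=0011]: 10011001  (ones: 4)
  rows 32-39 [p,q,r,s=0100]: 01010101  (ones: 4)
  rows 40-47 [p,q,r,s=0101]: 01010101  (ones: 4)
  rows 48-55 [p,q,r,s=0110]: 00000000  (ones: 0)
  rows 56-63 [p,q,r,s=0111]: 00000000  (ones: 0)
  rows 64-71 [p,q,r,s=1000]: 00000000  (ones: 0)
  rows 72-79 [p,q,r,s=1001]: 10101010  (ones: 4)
  rows 80-87 [p,q,r,s=1010]: 00000000  (ones: 0)
  rows 88-95 [p,q,r,s=1011]: 10101010  (ones: 4)
  rows 96-103 [p,q,r,s=1100]: 00000000  (ones: 0)
  rows 104-111 [p,q,r,s=1101]: 10101010  (ones: 4)
  rows 112-119 [p,q,r,s=1110]: 01010101  (ones: 4)
  rows 120-127 [p,q,r,s=1111]: 11111111  (ones: 8)
Disagreements = 4+4+4+4+4+4+0+0+0+4+0+4+0+4+4+8 = 48

48


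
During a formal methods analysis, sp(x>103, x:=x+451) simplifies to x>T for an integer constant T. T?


Formula: sp(P, x:=E) = exists old_x. (x = E[old_x/x]) AND P[old_x/x] (old_x is the value of x before the assignment; eliminate old_x by solving x = E[old_x/x] for old_x)
Step 1: Precondition P: x>103, i.e. old_x > 103
Step 2: Assignment gives x = old_x + 451, so old_x = x - 451
Step 3: Substitute into P: x - 451 > 103
Step 4: Simplify: x > 103+451 = 554

554


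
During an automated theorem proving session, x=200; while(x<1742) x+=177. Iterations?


Step 1: x goes from 200 toward 1742 by 177; the body runs while x<1742, so iterations = ceil((bound-start)/step)
Step 2: Distance=1542
Step 3: ceil(1542/177)=9

9


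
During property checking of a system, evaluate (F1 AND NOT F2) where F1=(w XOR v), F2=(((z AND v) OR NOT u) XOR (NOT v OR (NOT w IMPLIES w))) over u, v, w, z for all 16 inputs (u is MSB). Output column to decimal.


F1 = (w XOR v)
F2 = (((z AND v) OR NOT u) XOR (NOT v OR (NOT w IMPLIES w)))
Counterexample to F1=>F2 is where F1=1 and F2=0.
Evaluate each row (bits = u,v,w,z, MSB first):
  row 0 [0000]: F1=0 F2=0 -> F1&~F2 -> 0
  row 1 [0001]: F1=0 F2=0 -> F1&~F2 -> 0
  row 2 [0010]: F1=1 F2=0 -> F1&~F2 -> 1
  row 3 [0011]: F1=1 F2=0 -> F1&~F2 -> 1
  row 4 [0100]: F1=1 F2=1 -> F1&~F2 -> 0
  row 5 [0101]: F1=1 F2=1 -> F1&~F2 -> 0
  row 6 [0110]: F1=0 F2=0 -> F1&~F2 -> 0
  row 7 [0111]: F1=0 F2=0 -> F1&~F2 -> 0
  row 8 [1000]: F1=0 F2=1 -> F1&~F2 -> 0
  row 9 [1001]: F1=0 F2=1 -> F1&~F2 -> 0
  row 10 [1010]: F1=1 F2=1 -> F1&~F2 -> 0
  row 11 [1011]: F1=1 F2=1 -> F1&~F2 -> 0
  row 12 [1100]: F1=1 F2=0 -> F1&~F2 -> 1
  row 13 [1101]: F1=1 F2=1 -> F1&~F2 -> 0
  row 14 [1110]: F1=0 F2=1 -> F1&~F2 -> 0
  row 15 [1111]: F1=0 F2=0 -> F1&~F2 -> 0
Full result column, 4 rows per line (u,v fixed per line; w,z runs 00..11 left to right):
  rows 0-3 [u,v=00]: 0011  = hex 3
  rows 4-7 [u,v=01]: 0000  = hex 0
  rows 8-11 [u,v=10]: 0000  = hex 0
  rows 12-15 [u,v=11]: 1000  = hex 8
Counterexample vector (row 0 .. row 15) = 0011000000001000
Output column grouped in 4s = 0011 0000 0000 1000 = 0x3008
Convert to decimal digit by digit (value = value*16 + digit):
  3 -> 3
  3*16 + 0 = 48
  48*16 + 0 = 768
  768*16 + 8 = 12296
Decimal = 12296

12296


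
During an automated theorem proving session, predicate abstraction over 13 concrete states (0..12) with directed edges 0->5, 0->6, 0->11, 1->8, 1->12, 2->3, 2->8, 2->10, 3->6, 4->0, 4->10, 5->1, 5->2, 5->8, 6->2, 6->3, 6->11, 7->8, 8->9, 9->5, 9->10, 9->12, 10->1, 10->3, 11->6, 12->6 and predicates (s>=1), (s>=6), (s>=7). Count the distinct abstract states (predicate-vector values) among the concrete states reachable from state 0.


BFS from 0:
Concrete reachable: {0, 1, 2, 3, 5, 6, 8, 9, 10, 11, 12}
Abstract via predicates (s>=1), (s>=6), (s>=7):
  (0,0,0) <- {0}
  (1,0,0) <- {1, 2, 3, 5}
  (1,1,0) <- {6}
  (1,1,1) <- {8, 9, 10, 11, 12}
Distinct abstract states = 4

4


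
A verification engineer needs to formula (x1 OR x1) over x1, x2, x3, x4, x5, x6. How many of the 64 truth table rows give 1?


Formula: (x1 OR x1) over 6 vars (64 rows)
Evaluate each row (x1, x2, x3, x4, x5, x6 as bits, MSB first):
  row 0 [000000]: (0 OR 0) -> 0
  row 1 [000001]: (0 OR 0) -> 0
  row 2 [000010]: (0 OR 0) -> 0
  row 3 [000011]: (0 OR 0) -> 0
  row 4 [000100]: (0 OR 0) -> 0
  (every remaining row is evaluated the same way; all 64 results are listed next)
Full result column, 8 rows per line (x1,x2,x3 fixed per line; x4,x5,x6 runs 000..111 left to right):
  rows 0-7 [x1,x2,x3=000]: 00000000  (ones: 0)
  rows 8-15 [x1,x2,x3=001]: 00000000  (ones: 0)
  rows 16-23 [x1,x2,x3=010]: 00000000  (ones: 0)
  rows 24-31 [x1,x2,x3=011]: 00000000  (ones: 0)
  rows 32-39 [x1,x2,x3=100]: 11111111  (ones: 8)
  rows 40-47 [x1,x2,x3=101]: 11111111  (ones: 8)
  rows 48-55 [x1,x2,x3=110]: 11111111  (ones: 8)
  rows 56-63 [x1,x2,x3=111]: 11111111  (ones: 8)
Count of 1-rows = 0+0+0+0+8+8+8+8 = 32

32


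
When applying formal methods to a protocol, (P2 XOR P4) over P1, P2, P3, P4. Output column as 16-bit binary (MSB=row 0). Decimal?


Formula: (P2 XOR P4) over P1, P2, P3, P4 (16 rows)
Evaluate each row (bits = P1,P2,P3,P4, MSB first):
  row 0 [0000]: (0 XOR 0) -> 0
  row 1 [0001]: (0 XOR 1) -> 1
  row 2 [0010]: (0 XOR 0) -> 0
  row 3 [0011]: (0 XOR 1) -> 1
  row 4 [0100]: (1 XOR 0) -> 1
  row 5 [0101]: (1 XOR 1) -> 0
  row 6 [0110]: (1 XOR 0) -> 1
  row 7 [0111]: (1 XOR 1) -> 0
  row 8 [1000]: (0 XOR 0) -> 0
  row 9 [1001]: (0 XOR 1) -> 1
  row 10 [1010]: (0 XOR 0) -> 0
  row 11 [1011]: (0 XOR 1) -> 1
  row 12 [1100]: (1 XOR 0) -> 1
  row 13 [1101]: (1 XOR 1) -> 0
  row 14 [1110]: (1 XOR 0) -> 1
  row 15 [1111]: (1 XOR 1) -> 0
Full result column, 4 rows per line (P1,P2 fixed per line; P3,P4 runs 00..11 left to right):
  rows 0-3 [P1,P2=00]: 0101  = hex 5
  rows 4-7 [P1,P2=01]: 1010  = hex A
  rows 8-11 [P1,P2=10]: 0101  = hex 5
  rows 12-15 [P1,P2=11]: 1010  = hex A
Output column (row 0 .. row 15) = 0101101001011010
Output column grouped in 4s = 0101 1010 0101 1010 = 0x5A5A
Convert to decimal digit by digit (value = value*16 + digit):
  5 -> 5
  5*16 + 10 (A) = 90
  90*16 + 5 = 1445
  1445*16 + 10 (A) = 23130
Decimal = 23130

23130


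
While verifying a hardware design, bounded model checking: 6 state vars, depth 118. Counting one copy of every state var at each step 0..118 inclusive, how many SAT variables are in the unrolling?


BMC unrolls to depth k, creating one copy of each state var for steps 0..k.
Step count = 118 + 1 = 119 (steps 0 through 118)
Vars per step = 6
Total = 6 * 119 = 714

714


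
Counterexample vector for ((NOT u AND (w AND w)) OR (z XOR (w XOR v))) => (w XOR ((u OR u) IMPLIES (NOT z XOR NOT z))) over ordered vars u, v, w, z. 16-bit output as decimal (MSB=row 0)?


F1 = ((NOT u AND (w AND w)) OR (z XOR (w XOR v)))
F2 = (w XOR ((u OR u) IMPLIES (NOT z XOR NOT z)))
Counterexample to F1=>F2 is where F1=1 and F2=0.
Evaluate each row (bits = u,v,w,z, MSB first):
  row 0 [0000]: F1=0 F2=1 -> F1&~F2 -> 0
  row 1 [0001]: F1=1 F2=1 -> F1&~F2 -> 0
  row 2 [0010]: F1=1 F2=0 -> F1&~F2 -> 1
  row 3 [0011]: F1=1 F2=0 -> F1&~F2 -> 1
  row 4 [0100]: F1=1 F2=1 -> F1&~F2 -> 0
  row 5 [0101]: F1=0 F2=1 -> F1&~F2 -> 0
  row 6 [0110]: F1=1 F2=0 -> F1&~F2 -> 1
  row 7 [0111]: F1=1 F2=0 -> F1&~F2 -> 1
  row 8 [1000]: F1=0 F2=0 -> F1&~F2 -> 0
  row 9 [1001]: F1=1 F2=0 -> F1&~F2 -> 1
  row 10 [1010]: F1=1 F2=1 -> F1&~F2 -> 0
  row 11 [1011]: F1=0 F2=1 -> F1&~F2 -> 0
  row 12 [1100]: F1=1 F2=0 -> F1&~F2 -> 1
  row 13 [1101]: F1=0 F2=0 -> F1&~F2 -> 0
  row 14 [1110]: F1=0 F2=1 -> F1&~F2 -> 0
  row 15 [1111]: F1=1 F2=1 -> F1&~F2 -> 0
Full result column, 4 rows per line (u,v fixed per line; w,z runs 00..11 left to right):
  rows 0-3 [u,v=00]: 0011  = hex 3
  rows 4-7 [u,v=01]: 0011  = hex 3
  rows 8-11 [u,v=10]: 0100  = hex 4
  rows 12-15 [u,v=11]: 1000  = hex 8
Counterexample vector (row 0 .. row 15) = 0011001101001000
Output column grouped in 4s = 0011 0011 0100 1000 = 0x3348
Convert to decimal digit by digit (value = value*16 + digit):
  3 -> 3
  3*16 + 3 = 51
  51*16 + 4 = 820
  820*16 + 8 = 13128
Decimal = 13128

13128


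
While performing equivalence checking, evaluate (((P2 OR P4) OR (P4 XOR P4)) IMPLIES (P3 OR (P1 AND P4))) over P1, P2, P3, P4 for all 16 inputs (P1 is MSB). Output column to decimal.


Formula: (((P2 OR P4) OR (P4 XOR P4)) IMPLIES (P3 OR (P1 AND P4))) over P1, P2, P3, P4 (16 rows)
Evaluate each row (bits = P1,P2,P3,P4, MSB first):
  row 0 [0000]: (((0 OR 0) OR (0 XOR 0)) IMPLIES (0 OR (0 AND 0))) -> 1
  row 1 [0001]: (((0 OR 1) OR (1 XOR 1)) IMPLIES (0 OR (0 AND 1))) -> 0
  row 2 [0010]: (((0 OR 0) OR (0 XOR 0)) IMPLIES (1 OR (0 AND 0))) -> 1
  row 3 [0011]: (((0 OR 1) OR (1 XOR 1)) IMPLIES (1 OR (0 AND 1))) -> 1
  row 4 [0100]: (((1 OR 0) OR (0 XOR 0)) IMPLIES (0 OR (0 AND 0))) -> 0
  row 5 [0101]: (((1 OR 1) OR (1 XOR 1)) IMPLIES (0 OR (0 AND 1))) -> 0
  row 6 [0110]: (((1 OR 0) OR (0 XOR 0)) IMPLIES (1 OR (0 AND 0))) -> 1
  row 7 [0111]: (((1 OR 1) OR (1 XOR 1)) IMPLIES (1 OR (0 AND 1))) -> 1
  row 8 [1000]: (((0 OR 0) OR (0 XOR 0)) IMPLIES (0 OR (1 AND 0))) -> 1
  row 9 [1001]: (((0 OR 1) OR (1 XOR 1)) IMPLIES (0 OR (1 AND 1))) -> 1
  row 10 [1010]: (((0 OR 0) OR (0 XOR 0)) IMPLIES (1 OR (1 AND 0))) -> 1
  row 11 [1011]: (((0 OR 1) OR (1 XOR 1)) IMPLIES (1 OR (1 AND 1))) -> 1
  row 12 [1100]: (((1 OR 0) OR (0 XOR 0)) IMPLIES (0 OR (1 AND 0))) -> 0
  row 13 [1101]: (((1 OR 1) OR (1 XOR 1)) IMPLIES (0 OR (1 AND 1))) -> 1
  row 14 [1110]: (((1 OR 0) OR (0 XOR 0)) IMPLIES (1 OR (1 AND 0))) -> 1
  row 15 [1111]: (((1 OR 1) OR (1 XOR 1)) IMPLIES (1 OR (1 AND 1))) -> 1
Full result column, 4 rows per line (P1,P2 fixed per line; P3,P4 runs 00..11 left to right):
  rows 0-3 [P1,P2=00]: 1011  = hex B
  rows 4-7 [P1,P2=01]: 0011  = hex 3
  rows 8-11 [P1,P2=10]: 1111  = hex F
  rows 12-15 [P1,P2=11]: 0111  = hex 7
Output column (row 0 .. row 15) = 1011001111110111
Output column grouped in 4s = 1011 0011 1111 0111 = 0xB3F7
Convert to decimal digit by digit (value = value*16 + digit):
  B -> 11
  11*16 + 3 = 179
  179*16 + 15 (F) = 2879
  2879*16 + 7 = 46071
Decimal = 46071

46071


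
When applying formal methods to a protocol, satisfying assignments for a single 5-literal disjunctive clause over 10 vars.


Step 1: Total=2^10=1024
Step 2: Unsat when all 5 false: 2^5=32
Step 3: Sat=1024-32=992

992


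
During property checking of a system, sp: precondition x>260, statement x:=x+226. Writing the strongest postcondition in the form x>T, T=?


Formula: sp(P, x:=E) = exists old_x. (x = E[old_x/x]) AND P[old_x/x] (old_x is the value of x before the assignment; eliminate old_x by solving x = E[old_x/x] for old_x)
Step 1: Precondition P: x>260, i.e. old_x > 260
Step 2: Assignment gives x = old_x + 226, so old_x = x - 226
Step 3: Substitute into P: x - 226 > 260
Step 4: Simplify: x > 260+226 = 486

486


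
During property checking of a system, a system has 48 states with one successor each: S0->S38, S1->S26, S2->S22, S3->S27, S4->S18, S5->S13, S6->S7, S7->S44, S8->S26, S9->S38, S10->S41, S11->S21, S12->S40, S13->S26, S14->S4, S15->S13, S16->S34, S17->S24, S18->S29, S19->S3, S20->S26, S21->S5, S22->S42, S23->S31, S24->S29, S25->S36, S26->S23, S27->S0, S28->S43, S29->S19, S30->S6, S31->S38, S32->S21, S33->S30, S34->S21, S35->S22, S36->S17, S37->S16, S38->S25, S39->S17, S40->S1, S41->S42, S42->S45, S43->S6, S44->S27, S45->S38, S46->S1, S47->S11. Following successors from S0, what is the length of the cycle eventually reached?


Trace from S0 until a state repeats:
  S0 -> S38 -> S25 -> S36 -> S17 -> S24 -> S29 -> S19 -> S3 -> S27 -> S0
S0 first seen at step 0, revisited at step 10.
Cycle length = 10 - 0 = 10

10


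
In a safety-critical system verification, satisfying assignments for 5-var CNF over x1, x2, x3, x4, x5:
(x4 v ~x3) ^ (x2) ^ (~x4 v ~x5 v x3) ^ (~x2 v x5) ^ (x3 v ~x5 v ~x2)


CNF with 5 clauses over 5 vars (32 assignments).
An assignment satisfies CNF iff every clause has >=1 true literal.
Check each row (bits = x1,x2,x3,x4,x5; clause T/F shown):
  row 0 [00000]: clauses=TFTTT -> 0
  row 1 [00001]: clauses=TFTTT -> 0
  row 2 [00010]: clauses=TFTTT -> 0
  row 3 [00011]: clauses=TFFTT -> 0
  row 4 [00100]: clauses=FFTTT -> 0
  row 5 [00101]: clauses=FFTTT -> 0
  row 6 [00110]: clauses=TFTTT -> 0
  row 7 [00111]: clauses=TFTTT -> 0
  row 8 [01000]: clauses=TTTFT -> 0
  row 9 [01001]: clauses=TTTTF -> 0
  row 10 [01010]: clauses=TTTFT -> 0
  row 11 [01011]: clauses=TTFTF -> 0
  row 12 [01100]: clauses=FTTFT -> 0
  row 13 [01101]: clauses=FTTTT -> 0
  row 14 [01110]: clauses=TTTFT -> 0
  row 15 [01111]: clauses=TTTTT -> 1
  row 16 [10000]: clauses=TFTTT -> 0
  row 17 [10001]: clauses=TFTTT -> 0
  row 18 [10010]: clauses=TFTTT -> 0
  row 19 [10011]: clauses=TFFTT -> 0
  row 20 [10100]: clauses=FFTTT -> 0
  row 21 [10101]: clauses=FFTTT -> 0
  row 22 [10110]: clauses=TFTTT -> 0
  row 23 [10111]: clauses=TFTTT -> 0
  row 24 [11000]: clauses=TTTFT -> 0
  row 25 [11001]: clauses=TTTTF -> 0
  row 26 [11010]: clauses=TTTFT -> 0
  row 27 [11011]: clauses=TTFTF -> 0
  row 28 [11100]: clauses=FTTFT -> 0
  row 29 [11101]: clauses=FTTTT -> 0
  row 30 [11110]: clauses=TTTFT -> 0
  row 31 [11111]: clauses=TTTTT -> 1
Full result column, 8 rows per line (x1,x2 fixed per line; x3,x4,x5 runs 000..111 left to right):
  rows 0-7 [x1,x2=00]: 00000000  (ones: 0)
  rows 8-15 [x1,x2=01]: 00000001  (ones: 1)
  rows 16-23 [x1,x2=10]: 00000000  (ones: 0)
  rows 24-31 [x1,x2=11]: 00000001  (ones: 1)
Satisfying assignments = 0+1+0+1 = 2

2


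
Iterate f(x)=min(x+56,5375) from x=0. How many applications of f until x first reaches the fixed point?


Step 1: x=0, cap=5375, increment=56
Step 2: x grows by 56 each step until capped at 5375; fixed point is x=5375
Step 3: iterations = ceil(5375/56) = 96

96


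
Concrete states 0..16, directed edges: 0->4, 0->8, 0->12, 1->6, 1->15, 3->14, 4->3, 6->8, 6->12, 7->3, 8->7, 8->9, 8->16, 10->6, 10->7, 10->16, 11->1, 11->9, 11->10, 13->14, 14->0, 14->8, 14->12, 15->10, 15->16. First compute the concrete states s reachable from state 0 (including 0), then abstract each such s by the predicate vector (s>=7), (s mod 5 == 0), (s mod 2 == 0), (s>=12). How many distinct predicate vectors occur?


BFS from 0:
Concrete reachable: {0, 3, 4, 7, 8, 9, 12, 14, 16}
Abstract via predicates (s>=7), (s mod 5 == 0), (s mod 2 == 0), (s>=12):
  (0,0,0,0) <- {3}
  (0,0,1,0) <- {4}
  (0,1,1,0) <- {0}
  (1,0,0,0) <- {7, 9}
  (1,0,1,0) <- {8}
  (1,0,1,1) <- {12, 14, 16}
Distinct abstract states = 6

6


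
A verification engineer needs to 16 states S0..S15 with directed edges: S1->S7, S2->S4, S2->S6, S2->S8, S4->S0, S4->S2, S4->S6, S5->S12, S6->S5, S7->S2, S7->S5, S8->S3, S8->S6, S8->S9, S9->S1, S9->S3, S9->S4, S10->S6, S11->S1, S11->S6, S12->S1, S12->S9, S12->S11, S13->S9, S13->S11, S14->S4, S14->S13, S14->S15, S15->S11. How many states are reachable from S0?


BFS from S0:
  layer 0: {S0}
Reachable set: {S0}
Count = 1

1


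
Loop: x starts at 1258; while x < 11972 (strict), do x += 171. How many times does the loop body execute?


Step 1: x goes from 1258 toward 11972 by 171; the body runs while x<11972, so iterations = ceil((bound-start)/step)
Step 2: Distance=10714
Step 3: ceil(10714/171)=63

63


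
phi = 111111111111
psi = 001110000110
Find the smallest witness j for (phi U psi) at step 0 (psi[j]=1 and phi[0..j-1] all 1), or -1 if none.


(phi U psi) at 0: need smallest j with psi[j]=1 and phi[i]=1 for all i in [0,j).
Scan from step 0:
  step 0: phi=1, psi=0 -> continue
  step 1: phi=1, psi=0 -> continue
  step 2: psi=1 and phi held for [0,2) -> witness found
Witness step = 2

2


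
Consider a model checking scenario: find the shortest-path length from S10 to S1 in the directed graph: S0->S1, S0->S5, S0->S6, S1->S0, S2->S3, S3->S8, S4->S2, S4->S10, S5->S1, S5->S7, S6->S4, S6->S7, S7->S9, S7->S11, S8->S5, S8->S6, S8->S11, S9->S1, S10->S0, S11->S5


BFS layer-by-layer from S10:
  dist 0: {S10}
  dist 1: {S0}
  dist 2: {S1, S5, S6}
  -> S1 reached at distance 2
Shortest path length = 2

2


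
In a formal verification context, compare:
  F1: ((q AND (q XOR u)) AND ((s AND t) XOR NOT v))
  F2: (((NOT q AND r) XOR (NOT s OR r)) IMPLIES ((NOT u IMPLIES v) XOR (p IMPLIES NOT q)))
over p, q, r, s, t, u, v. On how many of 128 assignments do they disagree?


F1 = ((q AND (q XOR u)) AND ((s AND t) XOR NOT v))
F2 = (((NOT q AND r) XOR (NOT s OR r)) IMPLIES ((NOT u IMPLIES v) XOR (p IMPLIES NOT q)))
Evaluate both on each of 128 rows (bits = p,q,r,s,t,u,v):
  row 0 [0000000]: F1=0 F2=1 (differ) -> 1
  row 1 [0000001]: F1=0 F2=0 -> 0
  row 2 [0000010]: F1=0 F2=0 -> 0
  row 3 [0000011]: F1=0 F2=0 -> 0
  row 4 [0000100]: F1=0 F2=1 (differ) -> 1
  (every remaining row is evaluated the same way; all 128 results are listed next)
Full result column, 8 rows per line (p,q,r,s fixed per line; t,u,v runs 000..111 left to right):
  rows 0-7 [p,q,r,s=0000]: 10001000  (ones: 2)
  rows 8-15 [p,q,r,s=0001]: 11111111  (ones: 8)
  rows 16-23 [p,q,r,s=0010]: 11111111  (ones: 8)
  rows 24-31 [p,q,r,s=0011]: 11111111  (ones: 8)
  rows 32-39 [p,q,r,s=0100]: 00000000  (ones: 0)
  rows 40-47 [p,q,r,s=0101]: 01111011  (ones: 6)
  rows 48-55 [p,q,r,s=0110]: 00000000  (ones: 0)
  rows 56-63 [p,q,r,s=0111]: 00001100  (ones: 2)
  rows 64-71 [p,q,r,s=1000]: 10001000  (ones: 2)
  rows 72-79 [p,q,r,s=1001]: 11111111  (ones: 8)
  rows 80-87 [p,q,r,s=1010]: 11111111  (ones: 8)
  rows 88-95 [p,q,r,s=1011]: 11111111  (ones: 8)
  rows 96-103 [p,q,r,s=1100]: 11111111  (ones: 8)
  rows 104-111 [p,q,r,s=1101]: 01111011  (ones: 6)
  rows 112-119 [p,q,r,s=1110]: 11111111  (ones: 8)
  rows 120-127 [p,q,r,s=1111]: 11110011  (ones: 6)
Disagreements = 2+8+8+8+0+6+0+2+2+8+8+8+8+6+8+6 = 88

88


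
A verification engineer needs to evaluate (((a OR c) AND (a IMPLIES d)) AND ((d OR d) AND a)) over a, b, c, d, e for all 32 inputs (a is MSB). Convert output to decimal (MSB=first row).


Formula: (((a OR c) AND (a IMPLIES d)) AND ((d OR d) AND a)) over a, b, c, d, e (32 rows)
Evaluate each row (bits = a,b,c,d,e, MSB first):
  row 0 [00000]: (((0 OR 0) AND (0 IMPLIES 0)) AND ((0 OR 0) AND 0)) -> 0
  row 1 [00001]: (((0 OR 0) AND (0 IMPLIES 0)) AND ((0 OR 0) AND 0)) -> 0
  row 2 [00010]: (((0 OR 0) AND (0 IMPLIES 1)) AND ((1 OR 1) AND 0)) -> 0
  row 3 [00011]: (((0 OR 0) AND (0 IMPLIES 1)) AND ((1 OR 1) AND 0)) -> 0
  row 4 [00100]: (((0 OR 1) AND (0 IMPLIES 0)) AND ((0 OR 0) AND 0)) -> 0
  row 5 [00101]: (((0 OR 1) AND (0 IMPLIES 0)) AND ((0 OR 0) AND 0)) -> 0
  row 6 [00110]: (((0 OR 1) AND (0 IMPLIES 1)) AND ((1 OR 1) AND 0)) -> 0
  row 7 [00111]: (((0 OR 1) AND (0 IMPLIES 1)) AND ((1 OR 1) AND 0)) -> 0
  row 8 [01000]: (((0 OR 0) AND (0 IMPLIES 0)) AND ((0 OR 0) AND 0)) -> 0
  row 9 [01001]: (((0 OR 0) AND (0 IMPLIES 0)) AND ((0 OR 0) AND 0)) -> 0
  row 10 [01010]: (((0 OR 0) AND (0 IMPLIES 1)) AND ((1 OR 1) AND 0)) -> 0
  row 11 [01011]: (((0 OR 0) AND (0 IMPLIES 1)) AND ((1 OR 1) AND 0)) -> 0
  row 12 [01100]: (((0 OR 1) AND (0 IMPLIES 0)) AND ((0 OR 0) AND 0)) -> 0
  row 13 [01101]: (((0 OR 1) AND (0 IMPLIES 0)) AND ((0 OR 0) AND 0)) -> 0
  row 14 [01110]: (((0 OR 1) AND (0 IMPLIES 1)) AND ((1 OR 1) AND 0)) -> 0
  row 15 [01111]: (((0 OR 1) AND (0 IMPLIES 1)) AND ((1 OR 1) AND 0)) -> 0
  row 16 [10000]: (((1 OR 0) AND (1 IMPLIES 0)) AND ((0 OR 0) AND 1)) -> 0
  row 17 [10001]: (((1 OR 0) AND (1 IMPLIES 0)) AND ((0 OR 0) AND 1)) -> 0
  row 18 [10010]: (((1 OR 0) AND (1 IMPLIES 1)) AND ((1 OR 1) AND 1)) -> 1
  row 19 [10011]: (((1 OR 0) AND (1 IMPLIES 1)) AND ((1 OR 1) AND 1)) -> 1
  row 20 [10100]: (((1 OR 1) AND (1 IMPLIES 0)) AND ((0 OR 0) AND 1)) -> 0
  row 21 [10101]: (((1 OR 1) AND (1 IMPLIES 0)) AND ((0 OR 0) AND 1)) -> 0
  row 22 [10110]: (((1 OR 1) AND (1 IMPLIES 1)) AND ((1 OR 1) AND 1)) -> 1
  row 23 [10111]: (((1 OR 1) AND (1 IMPLIES 1)) AND ((1 OR 1) AND 1)) -> 1
  row 24 [11000]: (((1 OR 0) AND (1 IMPLIES 0)) AND ((0 OR 0) AND 1)) -> 0
  row 25 [11001]: (((1 OR 0) AND (1 IMPLIES 0)) AND ((0 OR 0) AND 1)) -> 0
  row 26 [11010]: (((1 OR 0) AND (1 IMPLIES 1)) AND ((1 OR 1) AND 1)) -> 1
  row 27 [11011]: (((1 OR 0) AND (1 IMPLIES 1)) AND ((1 OR 1) AND 1)) -> 1
  row 28 [11100]: (((1 OR 1) AND (1 IMPLIES 0)) AND ((0 OR 0) AND 1)) -> 0
  row 29 [11101]: (((1 OR 1) AND (1 IMPLIES 0)) AND ((0 OR 0) AND 1)) -> 0
  row 30 [11110]: (((1 OR 1) AND (1 IMPLIES 1)) AND ((1 OR 1) AND 1)) -> 1
  row 31 [11111]: (((1 OR 1) AND (1 IMPLIES 1)) AND ((1 OR 1) AND 1)) -> 1
Full result column, 4 rows per line (a,b,c fixed per line; d,e runs 00..11 left to right):
  rows 0-3 [a,b,c=000]: 0000  = hex 0
  rows 4-7 [a,b,c=001]: 0000  = hex 0
  rows 8-11 [a,b,c=010]: 0000  = hex 0
  rows 12-15 [a,b,c=011]: 0000  = hex 0
  rows 16-19 [a,b,c=100]: 0011  = hex 3
  rows 20-23 [a,b,c=101]: 0011  = hex 3
  rows 24-27 [a,b,c=110]: 0011  = hex 3
  rows 28-31 [a,b,c=111]: 0011  = hex 3
Output column (row 0 .. row 31) = 00000000000000000011001100110011
Output column grouped in 4s = 0000 0000 0000 0000 0011 0011 0011 0011 = 0x00003333
Convert to decimal digit by digit (value = value*16 + digit):
  0 -> 0
  0*16 + 0 = 0
  0*16 + 0 = 0
  0*16 + 0 = 0
  0*16 + 3 = 3
  3*16 + 3 = 51
  51*16 + 3 = 819
  819*16 + 3 = 13107
Decimal = 13107

13107


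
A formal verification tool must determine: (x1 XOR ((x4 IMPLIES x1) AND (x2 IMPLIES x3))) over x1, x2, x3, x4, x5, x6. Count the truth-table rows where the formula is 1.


Formula: (x1 XOR ((x4 IMPLIES x1) AND (x2 IMPLIES x3))) over 6 vars (64 rows)
Evaluate each row (x1, x2, x3, x4, x5, x6 as bits, MSB first):
  row 0 [000000]: (0 XOR ((0 IMPLIES 0) AND (0 IMPLIES 0))) -> 1
  row 1 [000001]: (0 XOR ((0 IMPLIES 0) AND (0 IMPLIES 0))) -> 1
  row 2 [000010]: (0 XOR ((0 IMPLIES 0) AND (0 IMPLIES 0))) -> 1
  row 3 [000011]: (0 XOR ((0 IMPLIES 0) AND (0 IMPLIES 0))) -> 1
  row 4 [000100]: (0 XOR ((1 IMPLIES 0) AND (0 IMPLIES 0))) -> 0
  (every remaining row is evaluated the same way; all 64 results are listed next)
Full result column, 8 rows per line (x1,x2,x3 fixed per line; x4,x5,x6 runs 000..111 left to right):
  rows 0-7 [x1,x2,x3=000]: 11110000  (ones: 4)
  rows 8-15 [x1,x2,x3=001]: 11110000  (ones: 4)
  rows 16-23 [x1,x2,x3=010]: 00000000  (ones: 0)
  rows 24-31 [x1,x2,x3=011]: 11110000  (ones: 4)
  rows 32-39 [x1,x2,x3=100]: 00000000  (ones: 0)
  rows 40-47 [x1,x2,x3=101]: 00000000  (ones: 0)
  rows 48-55 [x1,x2,x3=110]: 11111111  (ones: 8)
  rows 56-63 [x1,x2,x3=111]: 00000000  (ones: 0)
Count of 1-rows = 4+4+0+4+0+0+8+0 = 20

20


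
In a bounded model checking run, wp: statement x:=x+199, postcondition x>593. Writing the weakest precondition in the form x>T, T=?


Formula: wp(x:=E, P) = P[E/x] (substitute E for x in postcondition)
Step 1: Postcondition: x>593
Step 2: Substitute x+199 for x: x+199>593
Step 3: Solve for x: x > 593-199 = 394

394


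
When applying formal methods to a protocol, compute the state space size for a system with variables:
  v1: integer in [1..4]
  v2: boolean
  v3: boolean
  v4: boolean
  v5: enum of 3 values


State space = product of domain sizes of all variables.
Domain sizes:
  v1 (integer in [1..4]): 4
  v2 (boolean): 2
  v3 (boolean): 2
  v4 (boolean): 2
  v5 (enum of 3 values): 3
Product = 4 * 2 * 2 * 2 * 3 = 96

96


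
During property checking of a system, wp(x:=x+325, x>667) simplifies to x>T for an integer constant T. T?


Formula: wp(x:=E, P) = P[E/x] (substitute E for x in postcondition)
Step 1: Postcondition: x>667
Step 2: Substitute x+325 for x: x+325>667
Step 3: Solve for x: x > 667-325 = 342

342


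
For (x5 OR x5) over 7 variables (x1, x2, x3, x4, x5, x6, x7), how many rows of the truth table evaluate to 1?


Formula: (x5 OR x5) over 7 vars (128 rows)
Evaluate each row (x1, x2, x3, x4, x5, x6, x7 as bits, MSB first):
  row 0 [0000000]: (0 OR 0) -> 0
  row 1 [0000001]: (0 OR 0) -> 0
  row 2 [0000010]: (0 OR 0) -> 0
  row 3 [0000011]: (0 OR 0) -> 0
  row 4 [0000100]: (1 OR 1) -> 1
  (every remaining row is evaluated the same way; all 128 results are listed next)
Full result column, 8 rows per line (x1,x2,x3,x4 fixed per line; x5,x6,x7 runs 000..111 left to right):
  rows 0-7 [x1,x2,x3,x4=0000]: 00001111  (ones: 4)
  rows 8-15 [x1,x2,x3,x4=0001]: 00001111  (ones: 4)
  rows 16-23 [x1,x2,x3,x4=0010]: 00001111  (ones: 4)
  rows 24-31 [x1,x2,x3,x4=0011]: 00001111  (ones: 4)
  rows 32-39 [x1,x2,x3,x4=0100]: 00001111  (ones: 4)
  rows 40-47 [x1,x2,x3,x4=0101]: 00001111  (ones: 4)
  rows 48-55 [x1,x2,x3,x4=0110]: 00001111  (ones: 4)
  rows 56-63 [x1,x2,x3,x4=0111]: 00001111  (ones: 4)
  rows 64-71 [x1,x2,x3,x4=1000]: 00001111  (ones: 4)
  rows 72-79 [x1,x2,x3,x4=1001]: 00001111  (ones: 4)
  rows 80-87 [x1,x2,x3,x4=1010]: 00001111  (ones: 4)
  rows 88-95 [x1,x2,x3,x4=1011]: 00001111  (ones: 4)
  rows 96-103 [x1,x2,x3,x4=1100]: 00001111  (ones: 4)
  rows 104-111 [x1,x2,x3,x4=1101]: 00001111  (ones: 4)
  rows 112-119 [x1,x2,x3,x4=1110]: 00001111  (ones: 4)
  rows 120-127 [x1,x2,x3,x4=1111]: 00001111  (ones: 4)
Count of 1-rows = 4+4+4+4+4+4+4+4+4+4+4+4+4+4+4+4 = 64

64


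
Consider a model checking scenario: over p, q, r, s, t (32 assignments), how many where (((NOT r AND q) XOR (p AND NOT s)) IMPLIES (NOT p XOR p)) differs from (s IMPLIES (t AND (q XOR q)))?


F1 = (((NOT r AND q) XOR (p AND NOT s)) IMPLIES (NOT p XOR p))
F2 = (s IMPLIES (t AND (q XOR q)))
Evaluate both on each of 32 rows (bits = p,q,r,s,t):
  row 0 [00000]: F1=1 F2=1 -> 0
  row 1 [00001]: F1=1 F2=1 -> 0
  row 2 [00010]: F1=1 F2=0 (differ) -> 1
  row 3 [00011]: F1=1 F2=0 (differ) -> 1
  row 4 [00100]: F1=1 F2=1 -> 0
  row 5 [00101]: F1=1 F2=1 -> 0
  row 6 [00110]: F1=1 F2=0 (differ) -> 1
  row 7 [00111]: F1=1 F2=0 (differ) -> 1
  row 8 [01000]: F1=1 F2=1 -> 0
  row 9 [01001]: F1=1 F2=1 -> 0
  row 10 [01010]: F1=1 F2=0 (differ) -> 1
  row 11 [01011]: F1=1 F2=0 (differ) -> 1
  row 12 [01100]: F1=1 F2=1 -> 0
  row 13 [01101]: F1=1 F2=1 -> 0
  row 14 [01110]: F1=1 F2=0 (differ) -> 1
  row 15 [01111]: F1=1 F2=0 (differ) -> 1
  row 16 [10000]: F1=1 F2=1 -> 0
  row 17 [10001]: F1=1 F2=1 -> 0
  row 18 [10010]: F1=1 F2=0 (differ) -> 1
  row 19 [10011]: F1=1 F2=0 (differ) -> 1
  row 20 [10100]: F1=1 F2=1 -> 0
  row 21 [10101]: F1=1 F2=1 -> 0
  row 22 [10110]: F1=1 F2=0 (differ) -> 1
  row 23 [10111]: F1=1 F2=0 (differ) -> 1
  row 24 [11000]: F1=1 F2=1 -> 0
  row 25 [11001]: F1=1 F2=1 -> 0
  row 26 [11010]: F1=1 F2=0 (differ) -> 1
  row 27 [11011]: F1=1 F2=0 (differ) -> 1
  row 28 [11100]: F1=1 F2=1 -> 0
  row 29 [11101]: F1=1 F2=1 -> 0
  row 30 [11110]: F1=1 F2=0 (differ) -> 1
  row 31 [11111]: F1=1 F2=0 (differ) -> 1
Full result column, 8 rows per line (p,q fixed per line; r,s,t runs 000..111 left to right):
  rows 0-7 [p,q=00]: 00110011  (ones: 4)
  rows 8-15 [p,q=01]: 00110011  (ones: 4)
  rows 16-23 [p,q=10]: 00110011  (ones: 4)
  rows 24-31 [p,q=11]: 00110011  (ones: 4)
Disagreements = 4+4+4+4 = 16

16


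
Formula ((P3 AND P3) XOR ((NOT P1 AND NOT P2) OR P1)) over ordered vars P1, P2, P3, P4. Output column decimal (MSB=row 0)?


Formula: ((P3 AND P3) XOR ((NOT P1 AND NOT P2) OR P1)) over P1, P2, P3, P4 (16 rows)
Evaluate each row (bits = P1,P2,P3,P4, MSB first):
  row 0 [0000]: ((0 AND 0) XOR ((NOT 0 AND NOT 0) OR 0)) -> 1
  row 1 [0001]: ((0 AND 0) XOR ((NOT 0 AND NOT 0) OR 0)) -> 1
  row 2 [0010]: ((1 AND 1) XOR ((NOT 0 AND NOT 0) OR 0)) -> 0
  row 3 [0011]: ((1 AND 1) XOR ((NOT 0 AND NOT 0) OR 0)) -> 0
  row 4 [0100]: ((0 AND 0) XOR ((NOT 0 AND NOT 1) OR 0)) -> 0
  row 5 [0101]: ((0 AND 0) XOR ((NOT 0 AND NOT 1) OR 0)) -> 0
  row 6 [0110]: ((1 AND 1) XOR ((NOT 0 AND NOT 1) OR 0)) -> 1
  row 7 [0111]: ((1 AND 1) XOR ((NOT 0 AND NOT 1) OR 0)) -> 1
  row 8 [1000]: ((0 AND 0) XOR ((NOT 1 AND NOT 0) OR 1)) -> 1
  row 9 [1001]: ((0 AND 0) XOR ((NOT 1 AND NOT 0) OR 1)) -> 1
  row 10 [1010]: ((1 AND 1) XOR ((NOT 1 AND NOT 0) OR 1)) -> 0
  row 11 [1011]: ((1 AND 1) XOR ((NOT 1 AND NOT 0) OR 1)) -> 0
  row 12 [1100]: ((0 AND 0) XOR ((NOT 1 AND NOT 1) OR 1)) -> 1
  row 13 [1101]: ((0 AND 0) XOR ((NOT 1 AND NOT 1) OR 1)) -> 1
  row 14 [1110]: ((1 AND 1) XOR ((NOT 1 AND NOT 1) OR 1)) -> 0
  row 15 [1111]: ((1 AND 1) XOR ((NOT 1 AND NOT 1) OR 1)) -> 0
Full result column, 4 rows per line (P1,P2 fixed per line; P3,P4 runs 00..11 left to right):
  rows 0-3 [P1,P2=00]: 1100  = hex C
  rows 4-7 [P1,P2=01]: 0011  = hex 3
  rows 8-11 [P1,P2=10]: 1100  = hex C
  rows 12-15 [P1,P2=11]: 1100  = hex C
Output column (row 0 .. row 15) = 1100001111001100
Output column grouped in 4s = 1100 0011 1100 1100 = 0xC3CC
Convert to decimal digit by digit (value = value*16 + digit):
  C -> 12
  12*16 + 3 = 195
  195*16 + 12 (C) = 3132
  3132*16 + 12 (C) = 50124
Decimal = 50124

50124


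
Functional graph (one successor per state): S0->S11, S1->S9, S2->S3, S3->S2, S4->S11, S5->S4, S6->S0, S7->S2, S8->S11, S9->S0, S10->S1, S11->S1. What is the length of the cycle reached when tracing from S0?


Trace from S0 until a state repeats:
  S0 -> S11 -> S1 -> S9 -> S0
S0 first seen at step 0, revisited at step 4.
Cycle length = 4 - 0 = 4

4


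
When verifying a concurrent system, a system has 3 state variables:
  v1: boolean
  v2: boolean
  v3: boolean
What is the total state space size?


State space = product of domain sizes of all variables.
Domain sizes:
  v1 (boolean): 2
  v2 (boolean): 2
  v3 (boolean): 2
Product = 2 * 2 * 2 = 8

8


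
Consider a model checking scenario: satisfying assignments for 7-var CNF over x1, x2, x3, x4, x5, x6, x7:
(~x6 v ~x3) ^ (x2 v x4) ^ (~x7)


CNF with 3 clauses over 7 vars (128 assignments).
An assignment satisfies CNF iff every clause has >=1 true literal.
Check each row (bits = x1,x2,x3,x4,x5,x6,x7; clause T/F shown):
  row 0 [0000000]: clauses=TFT -> 0
  row 1 [0000001]: clauses=TFF -> 0
  row 2 [0000010]: clauses=TFT -> 0
  row 3 [0000011]: clauses=TFF -> 0
  row 4 [0000100]: clauses=TFT -> 0
  (every remaining row is evaluated the same way; all 128 results are listed next)
Full result column, 8 rows per line (x1,x2,x3,x4 fixed per line; x5,x6,x7 runs 000..111 left to right):
  rows 0-7 [x1,x2,x3,x4=0000]: 00000000  (ones: 0)
  rows 8-15 [x1,x2,x3,x4=0001]: 10101010  (ones: 4)
  rows 16-23 [x1,x2,x3,x4=0010]: 00000000  (ones: 0)
  rows 24-31 [x1,x2,x3,x4=0011]: 10001000  (ones: 2)
  rows 32-39 [x1,x2,x3,x4=0100]: 10101010  (ones: 4)
  rows 40-47 [x1,x2,x3,x4=0101]: 10101010  (ones: 4)
  rows 48-55 [x1,x2,x3,x4=0110]: 10001000  (ones: 2)
  rows 56-63 [x1,x2,x3,x4=0111]: 10001000  (ones: 2)
  rows 64-71 [x1,x2,x3,x4=1000]: 00000000  (ones: 0)
  rows 72-79 [x1,x2,x3,x4=1001]: 10101010  (ones: 4)
  rows 80-87 [x1,x2,x3,x4=1010]: 00000000  (ones: 0)
  rows 88-95 [x1,x2,x3,x4=1011]: 10001000  (ones: 2)
  rows 96-103 [x1,x2,x3,x4=1100]: 10101010  (ones: 4)
  rows 104-111 [x1,x2,x3,x4=1101]: 10101010  (ones: 4)
  rows 112-119 [x1,x2,x3,x4=1110]: 10001000  (ones: 2)
  rows 120-127 [x1,x2,x3,x4=1111]: 10001000  (ones: 2)
Satisfying assignments = 0+4+0+2+4+4+2+2+0+4+0+2+4+4+2+2 = 36

36


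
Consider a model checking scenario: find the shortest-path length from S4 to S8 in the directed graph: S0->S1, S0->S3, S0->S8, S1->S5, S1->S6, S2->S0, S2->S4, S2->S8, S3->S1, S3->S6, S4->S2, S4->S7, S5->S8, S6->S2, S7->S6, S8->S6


BFS layer-by-layer from S4:
  dist 0: {S4}
  dist 1: {S2, S7}
  dist 2: {S0, S6, S8}
  -> S8 reached at distance 2
Shortest path length = 2

2


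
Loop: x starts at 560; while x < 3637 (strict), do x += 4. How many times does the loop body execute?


Step 1: x goes from 560 toward 3637 by 4; the body runs while x<3637, so iterations = ceil((bound-start)/step)
Step 2: Distance=3077
Step 3: ceil(3077/4)=770

770


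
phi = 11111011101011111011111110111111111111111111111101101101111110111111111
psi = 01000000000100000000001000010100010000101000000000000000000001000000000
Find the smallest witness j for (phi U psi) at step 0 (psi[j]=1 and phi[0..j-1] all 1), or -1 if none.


(phi U psi) at 0: need smallest j with psi[j]=1 and phi[i]=1 for all i in [0,j).
Scan from step 0:
  step 0: phi=1, psi=0 -> continue
  step 1: psi=1 and phi held for [0,1) -> witness found
Witness step = 1

1


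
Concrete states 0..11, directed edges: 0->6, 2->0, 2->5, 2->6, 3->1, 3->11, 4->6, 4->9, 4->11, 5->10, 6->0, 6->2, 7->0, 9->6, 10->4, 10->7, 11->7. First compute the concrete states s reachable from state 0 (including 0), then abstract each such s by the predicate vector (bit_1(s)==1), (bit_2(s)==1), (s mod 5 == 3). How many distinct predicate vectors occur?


BFS from 0:
Concrete reachable: {0, 2, 4, 5, 6, 7, 9, 10, 11}
Abstract via predicates (bit_1(s)==1), (bit_2(s)==1), (s mod 5 == 3):
  (0,0,0) <- {0, 9}
  (0,1,0) <- {4, 5}
  (1,0,0) <- {2, 10, 11}
  (1,1,0) <- {6, 7}
Distinct abstract states = 4

4


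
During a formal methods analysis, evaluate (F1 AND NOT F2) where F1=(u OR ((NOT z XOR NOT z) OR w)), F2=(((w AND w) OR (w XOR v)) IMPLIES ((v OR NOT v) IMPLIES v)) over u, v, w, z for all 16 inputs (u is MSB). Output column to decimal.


F1 = (u OR ((NOT z XOR NOT z) OR w))
F2 = (((w AND w) OR (w XOR v)) IMPLIES ((v OR NOT v) IMPLIES v))
Counterexample to F1=>F2 is where F1=1 and F2=0.
Evaluate each row (bits = u,v,w,z, MSB first):
  row 0 [0000]: F1=0 F2=1 -> F1&~F2 -> 0
  row 1 [0001]: F1=0 F2=1 -> F1&~F2 -> 0
  row 2 [0010]: F1=1 F2=0 -> F1&~F2 -> 1
  row 3 [0011]: F1=1 F2=0 -> F1&~F2 -> 1
  row 4 [0100]: F1=0 F2=1 -> F1&~F2 -> 0
  row 5 [0101]: F1=0 F2=1 -> F1&~F2 -> 0
  row 6 [0110]: F1=1 F2=1 -> F1&~F2 -> 0
  row 7 [0111]: F1=1 F2=1 -> F1&~F2 -> 0
  row 8 [1000]: F1=1 F2=1 -> F1&~F2 -> 0
  row 9 [1001]: F1=1 F2=1 -> F1&~F2 -> 0
  row 10 [1010]: F1=1 F2=0 -> F1&~F2 -> 1
  row 11 [1011]: F1=1 F2=0 -> F1&~F2 -> 1
  row 12 [1100]: F1=1 F2=1 -> F1&~F2 -> 0
  row 13 [1101]: F1=1 F2=1 -> F1&~F2 -> 0
  row 14 [1110]: F1=1 F2=1 -> F1&~F2 -> 0
  row 15 [1111]: F1=1 F2=1 -> F1&~F2 -> 0
Full result column, 4 rows per line (u,v fixed per line; w,z runs 00..11 left to right):
  rows 0-3 [u,v=00]: 0011  = hex 3
  rows 4-7 [u,v=01]: 0000  = hex 0
  rows 8-11 [u,v=10]: 0011  = hex 3
  rows 12-15 [u,v=11]: 0000  = hex 0
Counterexample vector (row 0 .. row 15) = 0011000000110000
Output column grouped in 4s = 0011 0000 0011 0000 = 0x3030
Convert to decimal digit by digit (value = value*16 + digit):
  3 -> 3
  3*16 + 0 = 48
  48*16 + 3 = 771
  771*16 + 0 = 12336
Decimal = 12336

12336


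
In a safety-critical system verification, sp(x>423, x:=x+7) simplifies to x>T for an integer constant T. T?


Formula: sp(P, x:=E) = exists old_x. (x = E[old_x/x]) AND P[old_x/x] (old_x is the value of x before the assignment; eliminate old_x by solving x = E[old_x/x] for old_x)
Step 1: Precondition P: x>423, i.e. old_x > 423
Step 2: Assignment gives x = old_x + 7, so old_x = x - 7
Step 3: Substitute into P: x - 7 > 423
Step 4: Simplify: x > 423+7 = 430

430


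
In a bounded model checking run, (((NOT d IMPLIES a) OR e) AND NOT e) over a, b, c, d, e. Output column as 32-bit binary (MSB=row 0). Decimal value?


Formula: (((NOT d IMPLIES a) OR e) AND NOT e) over a, b, c, d, e (32 rows)
Evaluate each row (bits = a,b,c,d,e, MSB first):
  row 0 [00000]: (((NOT 0 IMPLIES 0) OR 0) AND NOT 0) -> 0
  row 1 [00001]: (((NOT 0 IMPLIES 0) OR 1) AND NOT 1) -> 0
  row 2 [00010]: (((NOT 1 IMPLIES 0) OR 0) AND NOT 0) -> 1
  row 3 [00011]: (((NOT 1 IMPLIES 0) OR 1) AND NOT 1) -> 0
  row 4 [00100]: (((NOT 0 IMPLIES 0) OR 0) AND NOT 0) -> 0
  row 5 [00101]: (((NOT 0 IMPLIES 0) OR 1) AND NOT 1) -> 0
  row 6 [00110]: (((NOT 1 IMPLIES 0) OR 0) AND NOT 0) -> 1
  row 7 [00111]: (((NOT 1 IMPLIES 0) OR 1) AND NOT 1) -> 0
  row 8 [01000]: (((NOT 0 IMPLIES 0) OR 0) AND NOT 0) -> 0
  row 9 [01001]: (((NOT 0 IMPLIES 0) OR 1) AND NOT 1) -> 0
  row 10 [01010]: (((NOT 1 IMPLIES 0) OR 0) AND NOT 0) -> 1
  row 11 [01011]: (((NOT 1 IMPLIES 0) OR 1) AND NOT 1) -> 0
  row 12 [01100]: (((NOT 0 IMPLIES 0) OR 0) AND NOT 0) -> 0
  row 13 [01101]: (((NOT 0 IMPLIES 0) OR 1) AND NOT 1) -> 0
  row 14 [01110]: (((NOT 1 IMPLIES 0) OR 0) AND NOT 0) -> 1
  row 15 [01111]: (((NOT 1 IMPLIES 0) OR 1) AND NOT 1) -> 0
  row 16 [10000]: (((NOT 0 IMPLIES 1) OR 0) AND NOT 0) -> 1
  row 17 [10001]: (((NOT 0 IMPLIES 1) OR 1) AND NOT 1) -> 0
  row 18 [10010]: (((NOT 1 IMPLIES 1) OR 0) AND NOT 0) -> 1
  row 19 [10011]: (((NOT 1 IMPLIES 1) OR 1) AND NOT 1) -> 0
  row 20 [10100]: (((NOT 0 IMPLIES 1) OR 0) AND NOT 0) -> 1
  row 21 [10101]: (((NOT 0 IMPLIES 1) OR 1) AND NOT 1) -> 0
  row 22 [10110]: (((NOT 1 IMPLIES 1) OR 0) AND NOT 0) -> 1
  row 23 [10111]: (((NOT 1 IMPLIES 1) OR 1) AND NOT 1) -> 0
  row 24 [11000]: (((NOT 0 IMPLIES 1) OR 0) AND NOT 0) -> 1
  row 25 [11001]: (((NOT 0 IMPLIES 1) OR 1) AND NOT 1) -> 0
  row 26 [11010]: (((NOT 1 IMPLIES 1) OR 0) AND NOT 0) -> 1
  row 27 [11011]: (((NOT 1 IMPLIES 1) OR 1) AND NOT 1) -> 0
  row 28 [11100]: (((NOT 0 IMPLIES 1) OR 0) AND NOT 0) -> 1
  row 29 [11101]: (((NOT 0 IMPLIES 1) OR 1) AND NOT 1) -> 0
  row 30 [11110]: (((NOT 1 IMPLIES 1) OR 0) AND NOT 0) -> 1
  row 31 [11111]: (((NOT 1 IMPLIES 1) OR 1) AND NOT 1) -> 0
Full result column, 4 rows per line (a,b,c fixed per line; d,e runs 00..11 left to right):
  rows 0-3 [a,b,c=000]: 0010  = hex 2
  rows 4-7 [a,b,c=001]: 0010  = hex 2
  rows 8-11 [a,b,c=010]: 0010  = hex 2
  rows 12-15 [a,b,c=011]: 0010  = hex 2
  rows 16-19 [a,b,c=100]: 1010  = hex A
  rows 20-23 [a,b,c=101]: 1010  = hex A
  rows 24-27 [a,b,c=110]: 1010  = hex A
  rows 28-31 [a,b,c=111]: 1010  = hex A
Output column (row 0 .. row 31) = 00100010001000101010101010101010
Output column grouped in 4s = 0010 0010 0010 0010 1010 1010 1010 1010 = 0x2222AAAA
Convert to decimal digit by digit (value = value*16 + digit):
  2 -> 2
  2*16 + 2 = 34
  34*16 + 2 = 546
  546*16 + 2 = 8738
  8738*16 + 10 (A) = 139818
  139818*16 + 10 (A) = 2237098
  2237098*16 + 10 (A) = 35793578
  35793578*16 + 10 (A) = 572697258
Decimal = 572697258

572697258
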